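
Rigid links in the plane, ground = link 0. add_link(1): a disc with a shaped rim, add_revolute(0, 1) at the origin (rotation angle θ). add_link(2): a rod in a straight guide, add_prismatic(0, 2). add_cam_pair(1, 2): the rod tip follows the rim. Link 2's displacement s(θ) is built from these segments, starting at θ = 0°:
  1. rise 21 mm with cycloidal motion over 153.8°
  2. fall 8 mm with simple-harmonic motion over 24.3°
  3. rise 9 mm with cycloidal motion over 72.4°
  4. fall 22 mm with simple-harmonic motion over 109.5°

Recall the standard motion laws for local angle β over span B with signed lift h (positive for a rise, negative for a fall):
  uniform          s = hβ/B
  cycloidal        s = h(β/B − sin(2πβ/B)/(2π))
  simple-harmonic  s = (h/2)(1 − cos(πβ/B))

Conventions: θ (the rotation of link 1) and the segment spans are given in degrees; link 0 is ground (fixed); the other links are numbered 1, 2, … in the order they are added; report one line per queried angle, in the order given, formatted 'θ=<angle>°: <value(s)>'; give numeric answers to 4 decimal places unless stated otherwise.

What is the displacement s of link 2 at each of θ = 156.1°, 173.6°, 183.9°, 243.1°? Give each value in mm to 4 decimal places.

segment 1 (0° to 153.8°, cycloidal, h = 21) is passed completely: s = 0.0000 + (21) = 21.0000
θ = 156.1° falls in segment 2 (153.8° to 178.1°, simple-harmonic, h = -8): β = 156.1 − 153.8 = 2.3°, B = 24.3°; Δs = -8/2·(1 − cos(π·0.0947)) = -0.1755; s = 21.0000 − 0.1755 = 20.8245
θ = 173.6° falls in segment 2 (153.8° to 178.1°, simple-harmonic, h = -8): β = 173.6 − 153.8 = 19.8°, B = 24.3°; Δs = -8/2·(1 − cos(π·0.8148)) = -7.3420; s = 21.0000 − 7.3420 = 13.6580
segment 2 (153.8° to 178.1°, simple-harmonic, h = -8) is passed completely: s = 21.0000 + (-8) = 13.0000
θ = 183.9° falls in segment 3 (178.1° to 250.5°, cycloidal, h = 9): β = 183.9 − 178.1 = 5.8°, B = 72.4°; Δs = 9·(0.0801 − sin(2π·0.0801)/(2π)) = 0.0301; s = 13.0000 + 0.0301 = 13.0301
θ = 243.1° falls in segment 3 (178.1° to 250.5°, cycloidal, h = 9): β = 243.1 − 178.1 = 65°, B = 72.4°; Δs = 9·(0.8978 − sin(2π·0.8978)/(2π)) = 8.9381; s = 13.0000 + 8.9381 = 21.9381

θ=156.1°: 20.8245
θ=173.6°: 13.6580
θ=183.9°: 13.0301
θ=243.1°: 21.9381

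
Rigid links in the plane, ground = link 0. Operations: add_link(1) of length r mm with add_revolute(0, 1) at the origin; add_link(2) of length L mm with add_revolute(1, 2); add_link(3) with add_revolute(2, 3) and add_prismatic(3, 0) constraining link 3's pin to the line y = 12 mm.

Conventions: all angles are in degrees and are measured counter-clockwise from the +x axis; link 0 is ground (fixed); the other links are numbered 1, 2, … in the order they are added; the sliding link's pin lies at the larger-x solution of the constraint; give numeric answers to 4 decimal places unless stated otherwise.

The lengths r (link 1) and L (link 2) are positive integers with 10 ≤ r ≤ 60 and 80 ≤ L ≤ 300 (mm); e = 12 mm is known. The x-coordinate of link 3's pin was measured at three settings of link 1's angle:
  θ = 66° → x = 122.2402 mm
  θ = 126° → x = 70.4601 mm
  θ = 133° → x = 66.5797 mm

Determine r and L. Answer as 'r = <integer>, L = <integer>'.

constraint per measurement: (x − r cos θ)² + (r sin θ − e)² = L²
subtracting the θ₁ and θ₂ equations cancels the r² and L² terms:
r = (x₁² − x₂²) / (2[(x₁cos θ₁ + e sin θ₁) − (x₂cos θ₂ + e sin θ₂)]) = 54.0000 → r = 54
L² = (x₁ − r cos θ₁)² + (r sin θ₁ − e)² = 11448.9982 → L = 107.0000 → L = 107
check at θ₃=133°: x = 66.5797 (printed 66.5797) ✓

r = 54, L = 107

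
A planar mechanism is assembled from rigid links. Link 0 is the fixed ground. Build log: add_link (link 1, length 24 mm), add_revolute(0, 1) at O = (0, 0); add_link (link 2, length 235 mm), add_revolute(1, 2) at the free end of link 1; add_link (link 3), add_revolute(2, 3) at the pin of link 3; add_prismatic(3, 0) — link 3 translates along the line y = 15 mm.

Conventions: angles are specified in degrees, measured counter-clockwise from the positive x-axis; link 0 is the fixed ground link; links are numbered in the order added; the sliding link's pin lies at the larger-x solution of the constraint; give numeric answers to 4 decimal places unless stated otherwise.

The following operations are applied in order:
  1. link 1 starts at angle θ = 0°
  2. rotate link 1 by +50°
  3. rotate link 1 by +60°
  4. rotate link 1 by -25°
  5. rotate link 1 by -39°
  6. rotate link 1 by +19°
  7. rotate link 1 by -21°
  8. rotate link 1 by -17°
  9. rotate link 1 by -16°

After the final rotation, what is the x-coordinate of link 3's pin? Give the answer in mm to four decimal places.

geometry: r = 24 mm, L = 235 mm, e = 15 mm; θ starts at 0°
rotate link 1 by +50°: θ ← 0° +50° = 50°
rotate link 1 by +60°: θ ← 50° +60° = 110°
rotate link 1 by -25°: θ ← 110° -25° = 85°
rotate link 1 by -39°: θ ← 85° -39° = 46°
rotate link 1 by +19°: θ ← 46° +19° = 65°
rotate link 1 by -21°: θ ← 65° -21° = 44°
rotate link 1 by -17°: θ ← 44° -17° = 27°
rotate link 1 by -16°: θ ← 27° -16° = 11°
crank pin P = (r cos θ, r sin θ) = (23.559052, 4.579416)
h = r sin θ − e = 4.579416 − 15 = -10.420584
x = r cos θ + √(L² − h²) = 23.559052 + 234.768847 = 258.327899

258.3279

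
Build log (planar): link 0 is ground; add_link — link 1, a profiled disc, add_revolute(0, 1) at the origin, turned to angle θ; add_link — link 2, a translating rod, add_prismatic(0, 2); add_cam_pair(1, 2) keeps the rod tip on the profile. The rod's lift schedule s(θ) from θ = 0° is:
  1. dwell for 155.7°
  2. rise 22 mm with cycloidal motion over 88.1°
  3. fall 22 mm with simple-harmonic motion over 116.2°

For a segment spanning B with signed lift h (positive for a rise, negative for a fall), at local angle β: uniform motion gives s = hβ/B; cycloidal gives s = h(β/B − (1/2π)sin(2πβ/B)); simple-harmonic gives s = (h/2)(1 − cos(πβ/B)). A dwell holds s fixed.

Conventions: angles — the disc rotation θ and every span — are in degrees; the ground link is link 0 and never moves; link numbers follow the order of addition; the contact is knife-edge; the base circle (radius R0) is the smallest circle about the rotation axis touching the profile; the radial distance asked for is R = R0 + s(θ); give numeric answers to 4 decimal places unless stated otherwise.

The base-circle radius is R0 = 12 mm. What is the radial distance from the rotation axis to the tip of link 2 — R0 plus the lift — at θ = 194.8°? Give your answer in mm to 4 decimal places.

seg 1 [0°–155.7°] dwell: s stays 0.0000
seg 2 [155.7°–243.8°] cycloidal, h=22: θ=194.8° here. β=39.1, B=88.1. 22·(0.4438 − sin(2π·0.4438)/(2π)) = 8.5533 → s = 8.5533
R = R0 + s = 12 + 8.5533 = 20.5533

20.5533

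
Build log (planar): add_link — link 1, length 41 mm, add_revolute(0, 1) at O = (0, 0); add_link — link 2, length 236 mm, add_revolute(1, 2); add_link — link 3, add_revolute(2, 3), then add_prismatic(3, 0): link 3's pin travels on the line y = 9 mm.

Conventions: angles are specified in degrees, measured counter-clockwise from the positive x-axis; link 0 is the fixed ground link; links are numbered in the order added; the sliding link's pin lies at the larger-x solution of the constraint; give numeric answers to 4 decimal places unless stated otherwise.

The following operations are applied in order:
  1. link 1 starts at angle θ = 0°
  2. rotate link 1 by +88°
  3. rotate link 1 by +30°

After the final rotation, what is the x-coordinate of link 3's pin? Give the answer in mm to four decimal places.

geometry: r = 41 mm, L = 236 mm, e = 9 mm; θ starts at 0°
rotate link 1 by +88°: θ ← 0° +88° = 88°
rotate link 1 by +30°: θ ← 88° +30° = 118°
crank pin P = (r cos θ, r sin θ) = (-19.248334, 36.200851)
h = r sin θ − e = 36.200851 − 9 = 27.200851
x = r cos θ + √(L² − h²) = -19.248334 + 234.427203 = 215.178869

215.1789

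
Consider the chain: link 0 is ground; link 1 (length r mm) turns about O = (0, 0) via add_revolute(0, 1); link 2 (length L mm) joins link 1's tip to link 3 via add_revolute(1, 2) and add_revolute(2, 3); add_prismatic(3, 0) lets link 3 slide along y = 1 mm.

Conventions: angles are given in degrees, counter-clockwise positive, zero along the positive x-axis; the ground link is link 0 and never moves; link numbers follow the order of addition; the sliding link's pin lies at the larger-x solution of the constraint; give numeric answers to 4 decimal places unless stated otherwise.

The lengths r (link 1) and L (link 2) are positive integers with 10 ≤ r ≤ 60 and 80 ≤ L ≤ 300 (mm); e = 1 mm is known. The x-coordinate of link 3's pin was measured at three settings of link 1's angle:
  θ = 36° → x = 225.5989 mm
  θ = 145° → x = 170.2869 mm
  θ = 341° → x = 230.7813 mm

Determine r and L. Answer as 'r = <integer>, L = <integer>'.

constraint per measurement: (x − r cos θ)² + (r sin θ − e)² = L²
subtracting the θ₁ and θ₂ equations cancels the r² and L² terms:
r = (x₁² − x₂²) / (2[(x₁cos θ₁ + e sin θ₁) − (x₂cos θ₂ + e sin θ₂)]) = 34.0000 → r = 34
L² = (x₁ − r cos θ₁)² + (r sin θ₁ − e)² = 39600.9869 → L = 199.0000 → L = 199
check at θ₃=341°: x = 230.7813 (printed 230.7813) ✓

r = 34, L = 199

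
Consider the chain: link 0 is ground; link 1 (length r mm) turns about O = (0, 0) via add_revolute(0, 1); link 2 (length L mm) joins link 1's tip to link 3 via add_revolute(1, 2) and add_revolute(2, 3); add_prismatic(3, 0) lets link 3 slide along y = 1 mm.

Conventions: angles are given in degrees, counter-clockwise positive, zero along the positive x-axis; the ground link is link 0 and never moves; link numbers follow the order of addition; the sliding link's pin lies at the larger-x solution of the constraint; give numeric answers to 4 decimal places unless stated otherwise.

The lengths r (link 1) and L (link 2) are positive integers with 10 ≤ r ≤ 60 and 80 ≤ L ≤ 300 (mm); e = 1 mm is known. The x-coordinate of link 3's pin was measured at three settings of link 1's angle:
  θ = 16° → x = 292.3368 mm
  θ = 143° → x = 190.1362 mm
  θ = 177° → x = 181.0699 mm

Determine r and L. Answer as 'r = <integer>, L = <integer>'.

constraint per measurement: (x − r cos θ)² + (r sin θ − e)² = L²
subtracting the θ₁ and θ₂ equations cancels the r² and L² terms:
r = (x₁² − x₂²) / (2[(x₁cos θ₁ + e sin θ₁) − (x₂cos θ₂ + e sin θ₂)]) = 57.0000 → r = 57
L² = (x₁ − r cos θ₁)² + (r sin θ₁ − e)² = 56643.9948 → L = 238.0000 → L = 238
check at θ₃=177°: x = 181.0699 (printed 181.0699) ✓

r = 57, L = 238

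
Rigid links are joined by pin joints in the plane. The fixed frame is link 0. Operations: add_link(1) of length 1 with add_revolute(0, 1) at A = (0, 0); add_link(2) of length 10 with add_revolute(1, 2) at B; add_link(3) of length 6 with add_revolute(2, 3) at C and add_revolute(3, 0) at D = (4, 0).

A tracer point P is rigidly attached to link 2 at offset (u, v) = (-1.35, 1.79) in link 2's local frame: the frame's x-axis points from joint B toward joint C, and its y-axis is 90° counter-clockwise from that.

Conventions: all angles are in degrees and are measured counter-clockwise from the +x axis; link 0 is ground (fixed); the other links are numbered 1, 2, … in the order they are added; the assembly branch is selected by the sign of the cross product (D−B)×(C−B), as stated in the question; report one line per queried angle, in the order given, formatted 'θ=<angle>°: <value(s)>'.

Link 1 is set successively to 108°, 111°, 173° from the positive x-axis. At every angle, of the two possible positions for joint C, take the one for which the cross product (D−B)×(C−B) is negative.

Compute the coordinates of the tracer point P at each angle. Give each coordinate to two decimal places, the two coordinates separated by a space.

A=(0,0), D=(4.00,0)
θ=108°: B = A + 1.00·(cos108°, sin108°) = (-0.3090, 0.9511)
θ=108°: |BD| = 4.4127
θ=108°: circle(B,10.00) ∩ circle(D,6.00): a=9.4581, h=3.2472
θ=108°:   candidates: C₊=(9.6267,2.0834) cross=14.329; C₋=(8.2270,-4.2583) cross=-14.329
θ=108°:   branch - wants cross < 0 → take C=(8.2270,-4.2583) (cross=-14.329)
θ=108°: ex = (C−B)/|BC| = (0.8536,-0.5209); ey = (0.5209,0.8536)
θ=108°: P = B + -1.35·ex + 1.79·ey = (-0.5289,3.1823)
θ=111°: B = A + 1.00·(cos111°, sin111°) = (-0.3584, 0.9336)
θ=111°: |BD| = 4.4572
θ=111°: circle(B,10.00) ∩ circle(D,6.00): a=9.4080, h=3.3897
θ=111°:   candidates: C₊=(9.5509,2.2776) cross=15.109; C₋=(8.1309,-4.3515) cross=-15.109
θ=111°:   branch - wants cross < 0 → take C=(8.1309,-4.3515) (cross=-15.109)
θ=111°: ex = (C−B)/|BC| = (0.8489,-0.5285); ey = (0.5285,0.8489)
θ=111°: P = B + -1.35·ex + 1.79·ey = (-0.5584,3.1666)
θ=173°: B = A + 1.00·(cos173°, sin173°) = (-0.9925, 0.1219)
θ=173°: |BD| = 4.9940
θ=173°: circle(B,10.00) ∩ circle(D,6.00): a=8.9047, h=4.5505
θ=173°:   candidates: C₊=(8.0205,4.4537) cross=22.725; C₋=(7.7984,-4.6446) cross=-22.725
θ=173°:   branch - wants cross < 0 → take C=(7.7984,-4.6446) (cross=-22.725)
θ=173°: ex = (C−B)/|BC| = (0.8791,-0.4766); ey = (0.4766,0.8791)
θ=173°: P = B + -1.35·ex + 1.79·ey = (-1.3261,2.3389)

θ=108°: -0.53 3.18
θ=111°: -0.56 3.17
θ=173°: -1.33 2.34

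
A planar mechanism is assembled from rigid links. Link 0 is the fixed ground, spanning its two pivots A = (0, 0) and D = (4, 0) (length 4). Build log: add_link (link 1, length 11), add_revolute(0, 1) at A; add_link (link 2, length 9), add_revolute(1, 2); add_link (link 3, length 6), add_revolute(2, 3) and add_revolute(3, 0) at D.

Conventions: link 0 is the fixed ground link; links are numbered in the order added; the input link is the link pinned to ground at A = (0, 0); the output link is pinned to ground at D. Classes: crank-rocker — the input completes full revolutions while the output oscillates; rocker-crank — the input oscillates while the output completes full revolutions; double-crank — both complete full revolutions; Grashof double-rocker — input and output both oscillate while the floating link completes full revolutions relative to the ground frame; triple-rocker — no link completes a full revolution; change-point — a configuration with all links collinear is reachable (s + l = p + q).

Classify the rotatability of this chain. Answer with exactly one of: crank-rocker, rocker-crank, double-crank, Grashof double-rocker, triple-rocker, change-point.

lengths: ground=4, input=11, coupler=9, output=6
sorted: s=4 (shortest), l=11 (longest), p+q=15
s + l = 15 vs p + q = 15
s + l = p + q → change-point (collinear configuration reachable)

change-point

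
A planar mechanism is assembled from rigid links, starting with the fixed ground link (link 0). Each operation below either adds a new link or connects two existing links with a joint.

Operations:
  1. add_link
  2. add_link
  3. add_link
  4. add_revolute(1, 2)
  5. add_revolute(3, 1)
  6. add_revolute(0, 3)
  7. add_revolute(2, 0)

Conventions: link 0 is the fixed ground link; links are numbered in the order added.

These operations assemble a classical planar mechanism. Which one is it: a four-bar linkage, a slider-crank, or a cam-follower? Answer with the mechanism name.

links: 4 (incl. ground); joints: 4 revolute, 0 prismatic, 0 higher (cam) pair, forming one closed loop
4 links in a single 4R loop → four-bar linkage

four-bar linkage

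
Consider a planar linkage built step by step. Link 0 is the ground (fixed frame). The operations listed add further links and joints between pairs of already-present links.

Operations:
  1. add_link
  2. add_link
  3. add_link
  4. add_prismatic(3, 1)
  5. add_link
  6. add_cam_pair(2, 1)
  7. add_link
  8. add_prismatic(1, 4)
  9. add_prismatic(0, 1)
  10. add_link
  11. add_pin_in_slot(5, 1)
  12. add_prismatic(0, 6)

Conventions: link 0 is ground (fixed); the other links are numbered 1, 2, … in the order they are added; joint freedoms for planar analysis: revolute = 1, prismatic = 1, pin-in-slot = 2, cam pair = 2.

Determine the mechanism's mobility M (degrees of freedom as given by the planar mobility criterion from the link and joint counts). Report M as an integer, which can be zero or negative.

ground; <1,0,0>
#1 <2,0,0>
#2 <3,0,0>
#3 <4,0,0>
P:3↔1 J1 <4,1,0>
#4 <5,1,0>
C:2↔1 J2 <5,1,1>
#5 <6,1,1>
P:1↔4 J1 <6,2,1>
P:0↔1 J1 <6,3,1>
#6 <7,3,1>
PS:5↔1 J2 <7,3,2>
P:0↔6 J1 <7,4,2>
3×6 − 2×4 − 1×2 = 8

M = 8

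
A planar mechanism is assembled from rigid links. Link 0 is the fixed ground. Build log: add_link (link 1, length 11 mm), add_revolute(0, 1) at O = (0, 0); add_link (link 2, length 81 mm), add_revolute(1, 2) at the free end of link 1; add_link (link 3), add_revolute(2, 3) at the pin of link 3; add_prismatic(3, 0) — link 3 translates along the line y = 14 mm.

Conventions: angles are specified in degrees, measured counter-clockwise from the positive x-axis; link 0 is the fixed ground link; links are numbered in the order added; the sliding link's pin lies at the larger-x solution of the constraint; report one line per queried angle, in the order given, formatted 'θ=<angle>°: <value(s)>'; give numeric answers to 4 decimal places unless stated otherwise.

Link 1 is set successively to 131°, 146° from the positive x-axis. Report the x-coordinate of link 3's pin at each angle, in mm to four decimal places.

geometry: r = 11 mm, L = 81 mm, e = 14 mm
θ=131°: crank pin P = (r cos θ, r sin θ) = (-7.216649, 8.301805)
θ=131°: h = r sin θ − e = 8.301805 − 14 = -5.698195
θ=131°: x = r cos θ + √(L² − h²) = -7.216649 + 80.799323 = 73.582674
θ=146°: crank pin P = (r cos θ, r sin θ) = (-9.119413, 6.151122)
θ=146°: h = r sin θ − e = 6.151122 − 14 = -7.848878
θ=146°: x = r cos θ + √(L² − h²) = -9.119413 + 80.618826 = 71.499413

θ=131°: 73.5827
θ=146°: 71.4994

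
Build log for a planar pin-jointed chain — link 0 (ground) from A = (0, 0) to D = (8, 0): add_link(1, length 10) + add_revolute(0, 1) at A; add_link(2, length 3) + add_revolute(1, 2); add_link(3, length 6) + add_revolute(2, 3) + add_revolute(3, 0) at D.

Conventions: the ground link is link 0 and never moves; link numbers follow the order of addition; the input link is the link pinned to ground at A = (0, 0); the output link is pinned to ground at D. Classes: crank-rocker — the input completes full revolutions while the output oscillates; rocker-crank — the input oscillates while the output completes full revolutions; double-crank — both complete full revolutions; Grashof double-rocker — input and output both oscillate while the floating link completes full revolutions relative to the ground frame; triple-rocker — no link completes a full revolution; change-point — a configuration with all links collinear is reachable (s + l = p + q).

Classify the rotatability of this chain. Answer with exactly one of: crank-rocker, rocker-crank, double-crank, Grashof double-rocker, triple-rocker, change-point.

lengths: ground=8, input=10, coupler=3, output=6
sorted: s=3 (shortest), l=10 (longest), p+q=14
s + l = 13 vs p + q = 14
s + l < p + q (Grashof) with shortest = coupler link → Grashof double-rocker

Grashof double-rocker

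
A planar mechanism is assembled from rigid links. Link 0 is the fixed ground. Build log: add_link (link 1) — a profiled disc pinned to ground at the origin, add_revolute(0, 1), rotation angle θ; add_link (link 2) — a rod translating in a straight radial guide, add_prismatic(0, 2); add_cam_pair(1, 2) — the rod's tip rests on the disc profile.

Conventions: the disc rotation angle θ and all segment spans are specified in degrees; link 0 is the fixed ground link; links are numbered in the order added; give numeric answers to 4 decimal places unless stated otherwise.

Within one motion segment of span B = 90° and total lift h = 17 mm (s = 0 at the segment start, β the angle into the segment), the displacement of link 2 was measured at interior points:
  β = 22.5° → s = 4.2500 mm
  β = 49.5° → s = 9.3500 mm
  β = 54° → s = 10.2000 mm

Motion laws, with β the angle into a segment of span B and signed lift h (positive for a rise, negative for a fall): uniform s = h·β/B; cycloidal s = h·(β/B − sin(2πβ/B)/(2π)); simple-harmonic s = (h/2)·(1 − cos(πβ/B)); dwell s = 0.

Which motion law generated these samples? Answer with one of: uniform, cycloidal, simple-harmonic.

candidates at β/B = r: uniform s = h·r (linear in β); cycloidal s = h·(r − sin(2πr)/(2π)); simple-harmonic s = (h/2)(1 − cos(πr))
β=22.5°: printed 4.2500 | uniform 4.2500, cycloidal 1.5444, simple-harmonic 2.4896
β=49.5°: printed 9.3500 | uniform 9.3500, cycloidal 10.1861, simple-harmonic 9.8297
β=54°: printed 10.2000 | uniform 10.2000, cycloidal 11.7903, simple-harmonic 11.1266
only one law matches every sample → uniform

uniform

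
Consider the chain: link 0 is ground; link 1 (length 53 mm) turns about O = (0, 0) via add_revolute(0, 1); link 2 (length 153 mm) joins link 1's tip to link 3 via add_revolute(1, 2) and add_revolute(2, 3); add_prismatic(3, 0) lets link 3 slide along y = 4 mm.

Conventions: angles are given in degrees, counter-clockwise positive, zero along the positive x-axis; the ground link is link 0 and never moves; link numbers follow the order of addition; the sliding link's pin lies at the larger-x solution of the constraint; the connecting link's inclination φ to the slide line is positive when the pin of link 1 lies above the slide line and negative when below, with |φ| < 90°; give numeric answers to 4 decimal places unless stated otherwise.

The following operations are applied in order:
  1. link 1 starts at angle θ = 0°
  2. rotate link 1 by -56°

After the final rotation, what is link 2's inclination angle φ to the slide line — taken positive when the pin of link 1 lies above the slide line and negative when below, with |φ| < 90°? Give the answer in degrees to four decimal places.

geometry: r = 53 mm, L = 153 mm, e = 4 mm; θ starts at 0°
rotate link 1 by -56°: θ ← 0° -56° = -56°
h = r sin θ − e = -43.938991 − 4 = -47.938991
sin φ = h / L = -47.938991 / 153 = -0.31332674
φ = arcsin(-0.31332674) = -18.259830°

-18.2598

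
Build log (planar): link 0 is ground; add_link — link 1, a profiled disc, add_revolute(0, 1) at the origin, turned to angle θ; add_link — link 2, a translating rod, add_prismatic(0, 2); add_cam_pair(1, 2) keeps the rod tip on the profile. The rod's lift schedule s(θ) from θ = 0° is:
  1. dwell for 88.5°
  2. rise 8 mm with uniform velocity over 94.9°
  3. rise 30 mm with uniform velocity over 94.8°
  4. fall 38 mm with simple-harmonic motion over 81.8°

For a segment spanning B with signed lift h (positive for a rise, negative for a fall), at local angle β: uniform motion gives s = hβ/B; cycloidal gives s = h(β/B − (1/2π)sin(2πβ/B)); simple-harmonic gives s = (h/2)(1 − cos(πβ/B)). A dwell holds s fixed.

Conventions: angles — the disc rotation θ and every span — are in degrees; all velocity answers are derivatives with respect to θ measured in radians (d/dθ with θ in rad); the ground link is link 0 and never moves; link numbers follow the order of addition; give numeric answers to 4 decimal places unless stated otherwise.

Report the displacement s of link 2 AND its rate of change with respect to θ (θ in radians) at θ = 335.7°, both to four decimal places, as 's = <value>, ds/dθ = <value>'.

seg 1 [0°–88.5°] dwell: s stays 0.0000
seg 2 [88.5°–183.4°] uniform, h=8: full span → s += 8 → s = 8.0000
seg 3 [183.4°–278.2°] uniform, h=30: full span → s += 30 → s = 38.0000
seg 4 [278.2°–360°] simple-harmonic, h=-38: θ=335.7° here. β=57.5, B=81.8. -38/2·(1 − cos(π·0.7029)) = -30.3091 → s = 7.6909
velocity in seg [278.2°–360°] (simple-harmonic), θ in radians: β = 57.5° = 1.0036 rad, B = 81.8° = 1.4277 rad; ds/dθ = (πh/(2B)) sin(πβ/B) = (π·(-38)/(2·1.4277)) sin(π·0.7029) = -33.596477 mm/rad

s = 7.6909, ds/dθ = -33.5965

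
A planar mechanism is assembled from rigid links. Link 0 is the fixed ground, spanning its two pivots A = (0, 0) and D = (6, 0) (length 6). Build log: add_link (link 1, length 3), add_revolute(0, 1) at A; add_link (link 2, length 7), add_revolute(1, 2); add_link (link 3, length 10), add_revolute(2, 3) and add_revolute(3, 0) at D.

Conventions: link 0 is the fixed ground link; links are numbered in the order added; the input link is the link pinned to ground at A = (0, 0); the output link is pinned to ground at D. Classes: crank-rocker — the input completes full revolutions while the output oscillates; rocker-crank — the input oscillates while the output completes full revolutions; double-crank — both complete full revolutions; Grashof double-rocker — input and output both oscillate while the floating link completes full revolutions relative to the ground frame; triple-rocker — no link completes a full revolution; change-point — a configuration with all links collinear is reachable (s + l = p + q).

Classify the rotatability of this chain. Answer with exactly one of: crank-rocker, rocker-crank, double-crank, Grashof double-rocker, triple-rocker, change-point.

lengths: ground=6, input=3, coupler=7, output=10
sorted: s=3 (shortest), l=10 (longest), p+q=13
s + l = 13 vs p + q = 13
s + l = p + q → change-point (collinear configuration reachable)

change-point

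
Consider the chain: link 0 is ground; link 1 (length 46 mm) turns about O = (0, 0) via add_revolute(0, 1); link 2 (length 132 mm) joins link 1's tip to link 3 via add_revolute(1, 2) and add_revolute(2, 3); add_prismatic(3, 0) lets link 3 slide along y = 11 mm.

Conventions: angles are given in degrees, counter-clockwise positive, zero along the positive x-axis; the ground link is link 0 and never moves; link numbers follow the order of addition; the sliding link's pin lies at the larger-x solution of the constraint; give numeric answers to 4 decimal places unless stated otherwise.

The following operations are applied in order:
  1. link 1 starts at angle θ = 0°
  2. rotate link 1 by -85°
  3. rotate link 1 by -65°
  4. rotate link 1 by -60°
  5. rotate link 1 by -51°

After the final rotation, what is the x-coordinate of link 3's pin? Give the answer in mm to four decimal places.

geometry: r = 46 mm, L = 132 mm, e = 11 mm; θ starts at 0°
rotate link 1 by -85°: θ ← 0° -85° = -85°
rotate link 1 by -65°: θ ← -85° -65° = -150°
rotate link 1 by -60°: θ ← -150° -60° = -210°
rotate link 1 by -51°: θ ← -210° -51° = -261°
crank pin P = (r cos θ, r sin θ) = (-7.195985, 45.433664)
h = r sin θ − e = 45.433664 − 11 = 34.433664
x = r cos θ + √(L² − h²) = -7.195985 + 127.429678 = 120.233692

120.2337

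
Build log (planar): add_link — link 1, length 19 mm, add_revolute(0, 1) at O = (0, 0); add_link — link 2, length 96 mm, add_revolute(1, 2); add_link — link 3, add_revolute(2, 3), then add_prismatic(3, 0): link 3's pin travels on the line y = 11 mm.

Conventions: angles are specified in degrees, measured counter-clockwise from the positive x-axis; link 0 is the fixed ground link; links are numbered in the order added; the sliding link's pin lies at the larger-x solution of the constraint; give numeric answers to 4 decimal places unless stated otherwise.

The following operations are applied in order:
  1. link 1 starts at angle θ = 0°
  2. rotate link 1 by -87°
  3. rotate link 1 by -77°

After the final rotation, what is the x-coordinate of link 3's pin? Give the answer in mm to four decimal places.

geometry: r = 19 mm, L = 96 mm, e = 11 mm; θ starts at 0°
rotate link 1 by -87°: θ ← 0° -87° = -87°
rotate link 1 by -77°: θ ← -87° -77° = -164°
crank pin P = (r cos θ, r sin θ) = (-18.263972, -5.237110)
h = r sin θ − e = -5.237110 − 11 = -16.237110
x = r cos θ + √(L² − h²) = -18.263972 + 94.616892 = 76.352920

76.3529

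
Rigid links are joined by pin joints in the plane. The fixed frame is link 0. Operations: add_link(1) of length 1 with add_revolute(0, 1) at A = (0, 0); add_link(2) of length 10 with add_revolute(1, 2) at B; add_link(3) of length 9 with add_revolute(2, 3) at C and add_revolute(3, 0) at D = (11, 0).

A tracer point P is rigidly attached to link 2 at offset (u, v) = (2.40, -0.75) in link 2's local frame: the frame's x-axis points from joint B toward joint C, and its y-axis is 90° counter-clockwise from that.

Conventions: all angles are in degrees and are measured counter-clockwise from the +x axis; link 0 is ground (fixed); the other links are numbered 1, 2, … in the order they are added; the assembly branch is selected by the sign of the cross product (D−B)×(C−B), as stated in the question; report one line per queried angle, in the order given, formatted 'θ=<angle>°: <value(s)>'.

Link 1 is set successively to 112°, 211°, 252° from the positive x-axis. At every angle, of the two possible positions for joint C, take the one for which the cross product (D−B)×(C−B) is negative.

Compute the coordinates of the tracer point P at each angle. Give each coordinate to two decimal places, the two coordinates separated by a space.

A=(0,0), D=(11.00,0)
θ=112°: B = A + 1.00·(cos112°, sin112°) = (-0.3746, 0.9272)
θ=112°: |BD| = 11.4123
θ=112°: circle(B,10.00) ∩ circle(D,9.00): a=6.5386, h=7.5662
θ=112°:   candidates: C₊=(6.7571,7.9371) cross=86.347; C₋=(5.5277,-7.1452) cross=-86.347
θ=112°:   branch - wants cross < 0 → take C=(5.5277,-7.1452) (cross=-86.347)
θ=112°: ex = (C−B)/|BC| = (0.5902,-0.8072); ey = (0.8072,0.5902)
θ=112°: P = B + 2.40·ex + -0.75·ey = (0.4365,-1.4529)
θ=211°: B = A + 1.00·(cos211°, sin211°) = (-0.8572, -0.5150)
θ=211°: |BD| = 11.8683
θ=211°: circle(B,10.00) ∩ circle(D,9.00): a=6.7346, h=7.3922
θ=211°:   candidates: C₊=(5.5503,7.1625) cross=87.733; C₋=(6.1919,-7.6080) cross=-87.733
θ=211°:   branch - wants cross < 0 → take C=(6.1919,-7.6080) (cross=-87.733)
θ=211°: ex = (C−B)/|BC| = (0.7049,-0.7093); ey = (0.7093,0.7049)
θ=211°: P = B + 2.40·ex + -0.75·ey = (0.3026,-2.7460)
θ=252°: B = A + 1.00·(cos252°, sin252°) = (-0.3090, -0.9511)
θ=252°: |BD| = 11.3489
θ=252°: circle(B,10.00) ∩ circle(D,9.00): a=6.5116, h=7.5894
θ=252°:   candidates: C₊=(5.5436,7.1574) cross=86.132; C₋=(6.8156,-7.9681) cross=-86.132
θ=252°:   branch - wants cross < 0 → take C=(6.8156,-7.9681) (cross=-86.132)
θ=252°: ex = (C−B)/|BC| = (0.7125,-0.7017); ey = (0.7017,0.7125)
θ=252°: P = B + 2.40·ex + -0.75·ey = (0.8746,-3.1695)

θ=112°: 0.44 -1.45
θ=211°: 0.30 -2.75
θ=252°: 0.87 -3.17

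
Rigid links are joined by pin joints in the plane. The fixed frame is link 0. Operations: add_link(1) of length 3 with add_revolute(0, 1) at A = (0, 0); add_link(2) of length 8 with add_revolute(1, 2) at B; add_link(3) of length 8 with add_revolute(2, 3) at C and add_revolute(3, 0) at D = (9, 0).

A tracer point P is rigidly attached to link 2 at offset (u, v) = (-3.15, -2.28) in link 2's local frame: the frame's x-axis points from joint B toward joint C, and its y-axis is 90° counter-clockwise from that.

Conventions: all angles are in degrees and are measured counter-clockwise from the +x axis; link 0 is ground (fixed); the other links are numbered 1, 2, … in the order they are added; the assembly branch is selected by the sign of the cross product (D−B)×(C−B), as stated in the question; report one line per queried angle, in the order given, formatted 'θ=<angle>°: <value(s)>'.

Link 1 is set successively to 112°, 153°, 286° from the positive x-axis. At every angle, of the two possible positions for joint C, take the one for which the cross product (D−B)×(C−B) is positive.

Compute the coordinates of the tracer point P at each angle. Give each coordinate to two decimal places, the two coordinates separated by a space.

A=(0,0), D=(9.00,0)
θ=112°: B = A + 3.00·(cos112°, sin112°) = (-1.1238, 2.7816)
θ=112°: |BD| = 10.4990
θ=112°: circle(B,8.00) ∩ circle(D,8.00): a=5.2495, h=6.0368
θ=112°:   candidates: C₊=(5.5374,7.2118) cross=63.380; C₋=(2.3387,-4.4303) cross=-63.380
θ=112°:   branch + wants cross > 0 → take C=(5.5374,7.2118) (cross=63.380)
θ=112°: ex = (C−B)/|BC| = (0.8327,0.5538); ey = (-0.5538,0.8327)
θ=112°: P = B + -3.15·ex + -2.28·ey = (-2.4841,-0.8613)
θ=153°: B = A + 3.00·(cos153°, sin153°) = (-2.6730, 1.3620)
θ=153°: |BD| = 11.7522
θ=153°: circle(B,8.00) ∩ circle(D,8.00): a=5.8761, h=5.4288
θ=153°:   candidates: C₊=(3.7926,6.0732) cross=63.800; C₋=(2.5343,-4.7112) cross=-63.800
θ=153°:   branch + wants cross > 0 → take C=(3.7926,6.0732) (cross=63.800)
θ=153°: ex = (C−B)/|BC| = (0.8082,0.5889); ey = (-0.5889,0.8082)
θ=153°: P = B + -3.15·ex + -2.28·ey = (-3.8762,-2.3358)
θ=286°: B = A + 3.00·(cos286°, sin286°) = (0.8269, -2.8838)
θ=286°: |BD| = 8.6669
θ=286°: circle(B,8.00) ∩ circle(D,8.00): a=4.3335, h=6.7247
θ=286°:   candidates: C₊=(2.6759,4.8996) cross=58.282; C₋=(7.1510,-7.7834) cross=-58.282
θ=286°:   branch + wants cross > 0 → take C=(2.6759,4.8996) (cross=58.282)
θ=286°: ex = (C−B)/|BC| = (0.2311,0.9729); ey = (-0.9729,0.2311)
θ=286°: P = B + -3.15·ex + -2.28·ey = (2.3171,-6.4755)

θ=112°: -2.48 -0.86
θ=153°: -3.88 -2.34
θ=286°: 2.32 -6.48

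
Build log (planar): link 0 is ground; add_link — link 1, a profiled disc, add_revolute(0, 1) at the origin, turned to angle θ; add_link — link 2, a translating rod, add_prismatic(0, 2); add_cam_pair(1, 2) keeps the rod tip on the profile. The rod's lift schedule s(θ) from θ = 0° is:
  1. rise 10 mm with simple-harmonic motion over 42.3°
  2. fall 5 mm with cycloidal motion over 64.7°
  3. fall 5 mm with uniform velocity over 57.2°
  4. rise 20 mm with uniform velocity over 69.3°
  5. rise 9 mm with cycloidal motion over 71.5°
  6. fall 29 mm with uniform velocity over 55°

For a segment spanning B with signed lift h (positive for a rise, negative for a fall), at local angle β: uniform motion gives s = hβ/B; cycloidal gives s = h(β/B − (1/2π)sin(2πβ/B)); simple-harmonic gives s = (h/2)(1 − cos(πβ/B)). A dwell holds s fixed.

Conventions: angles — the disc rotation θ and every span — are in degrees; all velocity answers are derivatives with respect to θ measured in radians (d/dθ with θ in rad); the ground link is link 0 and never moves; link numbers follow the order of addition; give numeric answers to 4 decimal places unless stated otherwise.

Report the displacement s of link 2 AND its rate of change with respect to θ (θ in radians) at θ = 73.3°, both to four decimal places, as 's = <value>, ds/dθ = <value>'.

seg 1 [0°–42.3°] simple-harmonic, h=10: full span → s += 10 → s = 10.0000
seg 2 [42.3°–107°] cycloidal, h=-5: θ=73.3° here. β=31, B=64.7. -5·(0.4791 − sin(2π·0.4791)/(2π)) = -2.2916 → s = 7.7084
velocity in seg [42.3°–107°] (cycloidal), θ in radians: β = 31° = 0.5411 rad, B = 64.7° = 1.1292 rad; ds/dθ = (h/B)(1 − cos(2πβ/B)) = ((-5)/1.1292)(1 − cos(2π·0.4791)) = -8.817610 mm/rad

s = 7.7084, ds/dθ = -8.8176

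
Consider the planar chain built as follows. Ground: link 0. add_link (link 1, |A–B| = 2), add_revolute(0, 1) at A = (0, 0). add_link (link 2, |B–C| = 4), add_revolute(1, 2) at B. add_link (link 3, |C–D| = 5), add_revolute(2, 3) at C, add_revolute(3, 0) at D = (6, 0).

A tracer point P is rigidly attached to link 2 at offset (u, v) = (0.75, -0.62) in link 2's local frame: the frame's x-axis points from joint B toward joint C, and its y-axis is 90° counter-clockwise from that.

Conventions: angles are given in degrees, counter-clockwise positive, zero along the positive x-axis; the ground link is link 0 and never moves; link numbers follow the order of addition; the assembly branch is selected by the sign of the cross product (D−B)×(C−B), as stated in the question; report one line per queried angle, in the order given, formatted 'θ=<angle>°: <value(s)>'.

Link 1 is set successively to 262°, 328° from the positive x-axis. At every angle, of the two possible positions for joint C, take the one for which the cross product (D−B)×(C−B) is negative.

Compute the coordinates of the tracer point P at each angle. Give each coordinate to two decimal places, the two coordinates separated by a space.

A=(0,0), D=(6.00,0)
θ=262°: B = A + 2.00·(cos262°, sin262°) = (-0.2783, -1.9805)
θ=262°: |BD| = 6.5833
θ=262°: circle(B,4.00) ∩ circle(D,5.00): a=2.6081, h=3.0328
θ=262°:   candidates: C₊=(1.2966,1.6964) cross=19.966; C₋=(3.1213,-4.0882) cross=-19.966
θ=262°:   branch - wants cross < 0 → take C=(3.1213,-4.0882) (cross=-19.966)
θ=262°: ex = (C−B)/|BC| = (0.8499,-0.5269); ey = (0.5269,0.8499)
θ=262°: P = B + 0.75·ex + -0.62·ey = (0.0324,-2.9027)
θ=328°: B = A + 2.00·(cos328°, sin328°) = (1.6961, -1.0598)
θ=328°: |BD| = 4.4325
θ=328°: circle(B,4.00) ∩ circle(D,5.00): a=1.2010, h=3.8154
θ=328°:   candidates: C₊=(1.9500,2.9321) cross=16.912; C₋=(3.7746,-4.4774) cross=-16.912
θ=328°:   branch - wants cross < 0 → take C=(3.7746,-4.4774) (cross=-16.912)
θ=328°: ex = (C−B)/|BC| = (0.5196,-0.8544); ey = (0.8544,0.5196)
θ=328°: P = B + 0.75·ex + -0.62·ey = (1.5561,-2.0228)

θ=262°: 0.03 -2.90
θ=328°: 1.56 -2.02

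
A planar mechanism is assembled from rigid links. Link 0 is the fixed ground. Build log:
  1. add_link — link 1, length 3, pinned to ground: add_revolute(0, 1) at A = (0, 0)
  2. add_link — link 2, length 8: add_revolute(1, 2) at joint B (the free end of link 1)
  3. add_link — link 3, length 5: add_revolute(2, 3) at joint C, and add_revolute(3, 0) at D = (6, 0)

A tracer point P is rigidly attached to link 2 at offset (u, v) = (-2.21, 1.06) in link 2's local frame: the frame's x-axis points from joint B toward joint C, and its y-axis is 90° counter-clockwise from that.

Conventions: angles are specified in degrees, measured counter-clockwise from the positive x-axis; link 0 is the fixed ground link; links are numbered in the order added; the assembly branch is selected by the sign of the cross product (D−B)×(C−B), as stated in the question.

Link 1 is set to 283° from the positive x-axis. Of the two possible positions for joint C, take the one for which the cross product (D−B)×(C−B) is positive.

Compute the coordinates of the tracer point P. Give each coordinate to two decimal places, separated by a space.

A=(0,0), D=(6.00,0)
B = A + 3.00·(cos283°, sin283°) = (0.6749, -2.9231)
|BD| = 6.0747
circle(B,8.00) ∩ circle(D,5.00): a=6.2474, h=4.9970
  candidates: C₊=(3.7469,4.4636) cross=30.355; C₋=(8.5559,-4.2973) cross=-30.355
  branch + wants cross > 0 → take C=(3.7469,4.4636) (cross=30.355)
ex = (C−B)/|BC| = (0.3840,0.9233); ey = (-0.9233,0.3840)
P = B + -2.21·ex + 1.06·ey = (-1.1525,-4.5566)

-1.15 -4.56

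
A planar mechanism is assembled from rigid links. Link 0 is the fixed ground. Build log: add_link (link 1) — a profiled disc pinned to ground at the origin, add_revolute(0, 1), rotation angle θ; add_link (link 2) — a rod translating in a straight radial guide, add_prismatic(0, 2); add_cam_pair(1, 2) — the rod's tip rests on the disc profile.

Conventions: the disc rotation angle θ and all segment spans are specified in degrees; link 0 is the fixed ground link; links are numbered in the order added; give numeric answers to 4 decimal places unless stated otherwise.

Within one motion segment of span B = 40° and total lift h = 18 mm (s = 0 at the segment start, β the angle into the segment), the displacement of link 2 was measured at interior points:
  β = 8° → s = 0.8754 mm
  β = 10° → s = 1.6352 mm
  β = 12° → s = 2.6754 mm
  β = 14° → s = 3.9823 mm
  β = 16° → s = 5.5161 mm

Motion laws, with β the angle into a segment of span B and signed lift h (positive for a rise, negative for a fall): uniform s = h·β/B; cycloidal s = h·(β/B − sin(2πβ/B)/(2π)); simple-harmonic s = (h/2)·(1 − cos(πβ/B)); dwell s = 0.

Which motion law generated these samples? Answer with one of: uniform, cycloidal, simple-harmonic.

candidates at β/B = r: uniform s = h·r (linear in β); cycloidal s = h·(r − sin(2πr)/(2π)); simple-harmonic s = (h/2)(1 − cos(πr))
β=8°: printed 0.8754 | uniform 3.6000, cycloidal 0.8754, simple-harmonic 1.7188
β=10°: printed 1.6352 | uniform 4.5000, cycloidal 1.6352, simple-harmonic 2.6360
β=12°: printed 2.6754 | uniform 5.4000, cycloidal 2.6754, simple-harmonic 3.7099
β=14°: printed 3.9823 | uniform 6.3000, cycloidal 3.9823, simple-harmonic 4.9141
β=16°: printed 5.5161 | uniform 7.2000, cycloidal 5.5161, simple-harmonic 6.2188
only one law matches every sample → cycloidal

cycloidal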